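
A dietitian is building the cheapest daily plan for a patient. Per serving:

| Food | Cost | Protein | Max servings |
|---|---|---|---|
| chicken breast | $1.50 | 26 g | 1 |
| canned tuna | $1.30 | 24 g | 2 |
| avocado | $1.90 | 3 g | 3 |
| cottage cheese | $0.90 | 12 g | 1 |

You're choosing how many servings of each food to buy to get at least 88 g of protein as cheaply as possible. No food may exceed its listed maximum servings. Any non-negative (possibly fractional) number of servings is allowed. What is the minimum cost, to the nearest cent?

Cost per g of protein: canned tuna $0.0542, chicken breast $0.0577, cottage cheese $0.0750, avocado $0.6333.
Take 2 servings of canned tuna: +48.0 g protein for $2.60 (total $2.60, still need 40.0 g).
Take 1 serving of chicken breast: +26.0 g protein for $1.50 (total $4.10, still need 14.0 g).
Take 1 serving of cottage cheese: +12.0 g protein for $0.90 (total $5.00, still need 2.0 g).
Take 0.6667 servings of avocado: +2.0 g protein for $1.27 (total $6.27, still need 0.0 g).
Greedy by cheapest-per-g is optimal for a single linear constraint, so the minimum cost is $6.27.

$6.27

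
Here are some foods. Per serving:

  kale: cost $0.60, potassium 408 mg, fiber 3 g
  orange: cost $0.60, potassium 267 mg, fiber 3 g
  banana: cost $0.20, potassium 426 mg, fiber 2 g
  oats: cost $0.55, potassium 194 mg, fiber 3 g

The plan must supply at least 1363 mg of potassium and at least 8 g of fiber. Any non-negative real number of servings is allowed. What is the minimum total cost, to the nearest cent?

$0.80

For a min-cost LP with two ≥-constraints, a basic feasible solution has at most two positive variables.
kale only: max(1363/408, 8/3) = 3.341 servings → $2.00.
orange only: max(1363/267, 8/3) = 5.105 servings → $3.06.
banana only: max(1363/426, 8/2) = 4 servings → $0.80.
oats only: max(1363/194, 8/3) = 7.026 servings → $3.86.
kale + orange: intersection lies outside the first quadrant.
kale + banana with both tight: 1.476 servings and 1.786 servings → $1.24.
kale + oats with both targets exact would need a negative amount; discard.
orange + banana with both tight: 0.9167 servings and 2.625 servings → $1.07.
orange + oats with both targets exact would need a negative amount; discard.
banana + oats with both tight: 2.851 servings and 0.7663 servings → $0.99.
Cheapest feasible corner: $0.80.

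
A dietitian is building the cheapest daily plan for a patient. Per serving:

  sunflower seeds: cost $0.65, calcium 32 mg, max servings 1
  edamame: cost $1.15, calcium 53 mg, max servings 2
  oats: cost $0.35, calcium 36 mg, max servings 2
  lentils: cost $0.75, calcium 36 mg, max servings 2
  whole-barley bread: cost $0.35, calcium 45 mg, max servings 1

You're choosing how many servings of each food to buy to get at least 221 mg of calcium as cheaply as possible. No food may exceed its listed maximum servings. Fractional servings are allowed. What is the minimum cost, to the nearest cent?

$3.20

Cost per mg of calcium: whole-barley bread $0.0078, oats $0.0097, sunflower seeds $0.0203, lentils $0.0208, edamame $0.0217.
Take 1 serving of whole-barley bread: +45.0 mg calcium for $0.35 (total $0.35, still need 176.0 mg).
Take 2 servings of oats: +72.0 mg calcium for $0.70 (total $1.05, still need 104.0 mg).
Take 1 serving of sunflower seeds: +32.0 mg calcium for $0.65 (total $1.70, still need 72.0 mg).
Take 2 servings of lentils: +72.0 mg calcium for $1.50 (total $3.20, still need 0.0 mg).
Greedy by cheapest-per-mg is optimal for a single linear constraint, so the minimum cost is $3.20.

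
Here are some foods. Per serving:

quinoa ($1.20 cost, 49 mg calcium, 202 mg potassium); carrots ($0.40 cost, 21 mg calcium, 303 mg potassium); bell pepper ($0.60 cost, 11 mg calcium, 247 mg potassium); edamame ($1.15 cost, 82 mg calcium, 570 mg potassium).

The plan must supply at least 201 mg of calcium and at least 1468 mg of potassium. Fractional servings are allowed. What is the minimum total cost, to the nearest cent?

Minimising a linear cost over {calcium ≥ 201, potassium ≥ 1468, servings ≥ 0} — the optimum is at a vertex, using one or two foods.
quinoa only: max(201/49, 1468/202) = 7.267 servings → $8.72.
carrots only: max(201/21, 1468/303) = 9.571 servings → $3.83.
bell pepper only: max(201/11, 1468/247) = 18.27 servings → $10.96.
edamame only: max(201/82, 1468/570) = 2.575 servings → $2.96.
quinoa + carrots with both tight: 2.836 servings and 2.954 servings → $4.58.
quinoa + bell pepper with both tight: 3.39 servings and 3.171 servings → $5.97.
quinoa + edamame: intersection lies outside the first quadrant.
carrots + bell pepper: intersection lies outside the first quadrant.
carrots + edamame with both tight: 0.4509 servings and 2.336 servings → $2.87.
bell pepper + edamame with both tight: 0.4152 servings and 2.396 servings → $3.00.
The minimum over all feasible corners is $2.87.

$2.87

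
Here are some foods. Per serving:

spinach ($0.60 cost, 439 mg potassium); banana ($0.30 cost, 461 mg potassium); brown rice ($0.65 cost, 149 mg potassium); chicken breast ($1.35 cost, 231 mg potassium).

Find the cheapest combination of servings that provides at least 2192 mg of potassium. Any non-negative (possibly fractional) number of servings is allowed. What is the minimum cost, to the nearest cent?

Cost per mg of potassium: banana $0.0007, spinach $0.0014, brown rice $0.0044, chicken breast $0.0058.
With no serving limits, use only banana: 2192 mg / 461 mg = 4.755 servings × $0.30 = $1.43.

$1.43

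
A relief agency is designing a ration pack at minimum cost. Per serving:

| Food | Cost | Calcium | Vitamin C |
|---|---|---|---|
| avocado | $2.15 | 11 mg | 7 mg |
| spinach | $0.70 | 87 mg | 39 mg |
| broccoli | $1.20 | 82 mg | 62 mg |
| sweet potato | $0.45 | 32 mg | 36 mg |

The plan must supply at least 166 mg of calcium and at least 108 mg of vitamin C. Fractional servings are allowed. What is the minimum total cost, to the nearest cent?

For a min-cost LP with two ≥-constraints, a basic feasible solution has at most two positive variables.
avocado only: max(166/11, 108/7) = 15.43 servings → $33.17.
spinach only: max(166/87, 108/39) = 2.769 servings → $1.94.
broccoli only: max(166/82, 108/62) = 2.024 servings → $2.43.
sweet potato only: max(166/32, 108/36) = 5.188 servings → $2.33.
avocado + spinach: the both-tight solution has a negative serving — not a feasible corner.
avocado + broccoli with both tight: 13.3 servings and 0.2407 servings → $28.88.
avocado + sweet potato with both tight: 14.65 servings and 0.1512 servings → $31.57.
spinach + broccoli with both tight: 0.6539 servings and 1.331 servings → $2.05.
spinach + sweet potato with both tight: 1.338 servings and 1.551 servings → $1.63.
broccoli + sweet potato: the both-tight solution has a negative serving — not a feasible corner.
The minimum over all feasible corners is $1.63.

$1.63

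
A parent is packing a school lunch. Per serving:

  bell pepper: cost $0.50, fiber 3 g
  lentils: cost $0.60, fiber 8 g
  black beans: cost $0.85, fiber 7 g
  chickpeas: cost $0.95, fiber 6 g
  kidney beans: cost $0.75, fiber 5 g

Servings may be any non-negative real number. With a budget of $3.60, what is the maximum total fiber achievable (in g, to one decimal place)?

Fiber per dollar: lentils 13.33, black beans 8.235, kidney beans 6.667, chickpeas 6.316, bell pepper 6.
With no serving limits, spend the whole cost allowance on lentils: $3.60 / $0.60 × 8 g = 48.0 g.

48.0 g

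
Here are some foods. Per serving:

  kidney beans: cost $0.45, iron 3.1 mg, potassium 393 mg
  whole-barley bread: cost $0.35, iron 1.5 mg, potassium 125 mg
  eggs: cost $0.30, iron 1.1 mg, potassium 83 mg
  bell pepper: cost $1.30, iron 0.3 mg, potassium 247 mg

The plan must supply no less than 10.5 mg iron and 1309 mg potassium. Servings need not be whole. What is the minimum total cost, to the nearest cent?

kidney beans only: max(10.5/3.1, 1309/393) = 3.387 servings → $1.52.
whole-barley bread only: max(10.5/1.5, 1309/125) = 10.47 servings → $3.67.
eggs only: max(10.5/1.1, 1309/83) = 15.77 servings → $4.73.
bell pepper only: max(10.5/0.3, 1309/247) = 35 servings → $45.50.
kidney beans + whole-barley bread with both tight: 3.223 servings and 0.3396 servings → $1.57.
kidney beans + eggs with both tight: 3.248 servings and 0.392 servings → $1.58.
kidney beans + bell pepper: the both-tight solution has a negative serving — not a feasible corner.
whole-barley bread + eggs with both targets exact would need a negative amount; discard.
whole-barley bread + bell pepper with both tight: 6.609 servings and 1.955 servings → $4.85.
eggs + bell pepper with both tight: 8.917 servings and 2.303 servings → $5.67.
The minimum over all feasible corners is $1.52.

$1.52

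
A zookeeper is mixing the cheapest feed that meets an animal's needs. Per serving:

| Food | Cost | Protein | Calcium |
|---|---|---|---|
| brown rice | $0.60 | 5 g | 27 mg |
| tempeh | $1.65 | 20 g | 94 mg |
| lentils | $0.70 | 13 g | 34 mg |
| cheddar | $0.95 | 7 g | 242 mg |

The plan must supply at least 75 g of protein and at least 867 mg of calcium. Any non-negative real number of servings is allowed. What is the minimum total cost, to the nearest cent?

$5.76

At the optimum either one food covers both requirements or two foods hit both targets exactly; no other combination can be cheaper.
brown rice only: max(75/5, 867/27) = 32.11 servings → $19.27.
tempeh only: max(75/20, 867/94) = 9.223 servings → $15.22.
lentils only: max(75/13, 867/34) = 25.5 servings → $17.85.
cheddar only: max(75/7, 867/242) = 10.71 servings → $10.18.
brown rice + tempeh with both targets exact would need a negative amount; discard.
brown rice + lentils: intersection lies outside the first quadrant.
brown rice + cheddar with both tight: 11.83 servings and 2.262 servings → $9.25.
tempeh + lentils: the both-tight solution has a negative serving — not a feasible corner.
tempeh + cheddar with both tight: 2.889 servings and 2.461 servings → $7.10.
lentils + cheddar with both tight: 4.154 servings and 2.999 servings → $5.76.
Cheapest feasible corner: $5.76.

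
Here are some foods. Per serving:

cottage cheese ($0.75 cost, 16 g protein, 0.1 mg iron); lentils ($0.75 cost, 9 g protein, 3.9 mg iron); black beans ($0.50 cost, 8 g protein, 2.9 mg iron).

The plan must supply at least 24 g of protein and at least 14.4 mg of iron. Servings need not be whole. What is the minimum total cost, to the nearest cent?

This is a tiny linear program; its minimum lies at a vertex of the feasible set. List the vertices and price them.
cottage cheese only: max(24/16, 14.4/0.1) = 144 servings → $108.00.
lentils only: max(24/9, 14.4/3.9) = 3.692 servings → $2.77.
black beans only: max(24/8, 14.4/2.9) = 4.966 servings → $2.48.
cottage cheese + lentils: intersection lies outside the first quadrant.
cottage cheese + black beans: the both-tight solution has a negative serving — not a feasible corner.
lentils + black beans with both targets exact would need a negative amount; discard.
So the least-cost plan costs $2.48.

$2.48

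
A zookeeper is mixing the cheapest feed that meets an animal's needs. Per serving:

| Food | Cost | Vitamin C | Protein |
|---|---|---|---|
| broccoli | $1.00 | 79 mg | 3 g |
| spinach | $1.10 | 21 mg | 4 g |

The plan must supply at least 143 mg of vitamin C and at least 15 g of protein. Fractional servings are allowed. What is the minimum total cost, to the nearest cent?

Compare the cost at each extreme point of the feasible region.
broccoli only: max(143/79, 15/3) = 5 servings → $5.00.
spinach only: max(143/21, 15/4) = 6.81 servings → $7.49.
broccoli + spinach with both tight: 1.016 servings and 2.988 servings → $4.30.
Cheapest feasible corner: $4.30.

$4.30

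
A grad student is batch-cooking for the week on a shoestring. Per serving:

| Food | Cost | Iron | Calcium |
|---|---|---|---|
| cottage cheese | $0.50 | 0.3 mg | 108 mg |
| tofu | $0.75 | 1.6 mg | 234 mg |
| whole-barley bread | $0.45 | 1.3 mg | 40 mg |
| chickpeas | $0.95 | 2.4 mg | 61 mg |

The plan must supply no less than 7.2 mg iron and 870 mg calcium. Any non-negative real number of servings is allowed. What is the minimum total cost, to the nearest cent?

$3.18

Two binding constraints pin down two serving amounts, so the optimal mix uses at most two foods. The candidates are each food alone (scaled to the tighter of iron/calcium) and each pair with both constraints tight.
cottage cheese only: max(7.2/0.3, 870/108) = 24 servings → $12.00.
tofu only: max(7.2/1.6, 870/234) = 4.5 servings → $3.38.
whole-barley bread only: max(7.2/1.3, 870/40) = 21.75 servings → $9.79.
chickpeas only: max(7.2/2.4, 870/61) = 14.26 servings → $13.55.
cottage cheese + tofu: the both-tight solution has a negative serving — not a feasible corner.
cottage cheese + whole-barley bread with both tight: 6.565 servings and 4.023 servings → $5.09.
cottage cheese + chickpeas with both tight: 6.844 servings and 2.144 servings → $5.46.
tofu + whole-barley bread with both tight: 3.51 servings and 1.219 servings → $3.18.
tofu + chickpeas with both tight: 3.553 servings and 0.631 servings → $3.26.
whole-barley bread + chickpeas: intersection lies outside the first quadrant.
The minimum over all feasible corners is $3.18.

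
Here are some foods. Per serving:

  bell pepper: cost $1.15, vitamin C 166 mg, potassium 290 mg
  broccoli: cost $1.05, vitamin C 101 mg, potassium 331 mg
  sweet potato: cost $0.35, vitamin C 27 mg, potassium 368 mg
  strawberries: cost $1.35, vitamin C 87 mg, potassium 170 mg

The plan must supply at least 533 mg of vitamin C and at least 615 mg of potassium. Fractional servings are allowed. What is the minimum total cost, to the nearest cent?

A basic optimal solution has at most two foods positive. Try each food alone and each pair with both targets met exactly.
bell pepper only: max(533/166, 615/290) = 3.211 servings → $3.69.
broccoli only: max(533/101, 615/331) = 5.277 servings → $5.54.
sweet potato only: max(533/27, 615/368) = 19.74 servings → $6.91.
strawberries only: max(533/87, 615/170) = 6.126 servings → $8.27.
bell pepper + broccoli: intersection lies outside the first quadrant.
bell pepper + sweet potato: the both-tight solution has a negative serving — not a feasible corner.
bell pepper + strawberries: the both-tight solution has a negative serving — not a feasible corner.
broccoli + sweet potato: the both-tight solution has a negative serving — not a feasible corner.
broccoli + strawberries with both targets exact would need a negative amount; discard.
sweet potato + strawberries with both targets exact would need a negative amount; discard.
Cheapest feasible corner: $3.69.

$3.69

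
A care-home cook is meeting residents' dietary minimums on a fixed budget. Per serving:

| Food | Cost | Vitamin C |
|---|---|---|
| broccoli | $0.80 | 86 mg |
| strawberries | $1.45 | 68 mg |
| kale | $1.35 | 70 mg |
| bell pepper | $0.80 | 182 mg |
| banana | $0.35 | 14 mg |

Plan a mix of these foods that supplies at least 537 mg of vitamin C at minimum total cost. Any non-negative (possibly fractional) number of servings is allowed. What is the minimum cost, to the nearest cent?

$2.36

Cost per mg of vitamin C: bell pepper $0.0044, broccoli $0.0093, kale $0.0193, strawberries $0.0213, banana $0.0250.
With no serving limits, use only bell pepper: 537 mg / 182 mg = 2.951 servings × $0.80 = $2.36.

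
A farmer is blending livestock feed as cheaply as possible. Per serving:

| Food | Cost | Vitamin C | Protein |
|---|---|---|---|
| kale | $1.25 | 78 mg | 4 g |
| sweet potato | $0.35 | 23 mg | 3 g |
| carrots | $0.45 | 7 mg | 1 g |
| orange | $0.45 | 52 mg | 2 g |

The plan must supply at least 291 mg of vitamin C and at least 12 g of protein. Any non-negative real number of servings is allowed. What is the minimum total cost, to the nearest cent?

kale only: max(291/78, 12/4) = 3.731 servings → $4.66.
sweet potato only: max(291/23, 12/3) = 12.65 servings → $4.43.
carrots only: max(291/7, 12/1) = 41.57 servings → $18.71.
orange only: max(291/52, 12/2) = 6 servings → $2.70.
kale + sweet potato: intersection lies outside the first quadrant.
kale + carrots: the both-tight solution has a negative serving — not a feasible corner.
kale + orange with both tight: 0.8077 servings and 4.385 servings → $2.98.
sweet potato + carrots with both targets exact would need a negative amount; discard.
sweet potato + orange with both tight: 0.3818 servings and 5.427 servings → $2.58.
carrots + orange with both tight: 1.105 servings and 5.447 servings → $2.95.
Cheapest feasible corner: $2.58.

$2.58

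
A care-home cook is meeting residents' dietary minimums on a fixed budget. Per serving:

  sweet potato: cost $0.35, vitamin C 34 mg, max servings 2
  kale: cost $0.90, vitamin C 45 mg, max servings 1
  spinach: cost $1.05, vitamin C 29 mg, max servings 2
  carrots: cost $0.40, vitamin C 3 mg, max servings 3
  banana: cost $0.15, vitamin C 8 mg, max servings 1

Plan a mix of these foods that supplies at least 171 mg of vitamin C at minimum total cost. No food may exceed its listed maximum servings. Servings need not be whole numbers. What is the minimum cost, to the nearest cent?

Cost per mg of vitamin C: sweet potato $0.0103, banana $0.0187, kale $0.0200, spinach $0.0362, carrots $0.1333.
Take 2 servings of sweet potato: +68.0 mg vitamin C for $0.70 (total $0.70, still need 103.0 mg).
Take 1 serving of banana: +8.0 mg vitamin C for $0.15 (total $0.85, still need 95.0 mg).
Take 1 serving of kale: +45.0 mg vitamin C for $0.90 (total $1.75, still need 50.0 mg).
Take 1.724 servings of spinach: +50.0 mg vitamin C for $1.81 (total $3.56, still need 0.0 mg).
Greedy by cheapest-per-mg is optimal for a single linear constraint, so the minimum cost is $3.56.

$3.56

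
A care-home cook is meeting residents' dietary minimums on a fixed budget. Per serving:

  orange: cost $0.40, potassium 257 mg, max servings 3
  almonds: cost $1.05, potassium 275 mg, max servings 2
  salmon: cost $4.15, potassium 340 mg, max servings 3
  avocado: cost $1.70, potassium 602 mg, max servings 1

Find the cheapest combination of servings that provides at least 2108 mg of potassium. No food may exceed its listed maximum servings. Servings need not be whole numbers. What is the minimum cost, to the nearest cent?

Cost per mg of potassium: orange $0.0016, avocado $0.0028, almonds $0.0038, salmon $0.0122.
Take 3 servings of orange: +771.0 mg potassium for $1.20 (total $1.20, still need 1337.0 mg).
Take 1 serving of avocado: +602.0 mg potassium for $1.70 (total $2.90, still need 735.0 mg).
Take 2 servings of almonds: +550.0 mg potassium for $2.10 (total $5.00, still need 185.0 mg).
Take 0.5441 servings of salmon: +185.0 mg potassium for $2.26 (total $7.26, still need 0.0 mg).
Filling from the cheapest source first is optimal under one linear minimum: $7.26.

$7.26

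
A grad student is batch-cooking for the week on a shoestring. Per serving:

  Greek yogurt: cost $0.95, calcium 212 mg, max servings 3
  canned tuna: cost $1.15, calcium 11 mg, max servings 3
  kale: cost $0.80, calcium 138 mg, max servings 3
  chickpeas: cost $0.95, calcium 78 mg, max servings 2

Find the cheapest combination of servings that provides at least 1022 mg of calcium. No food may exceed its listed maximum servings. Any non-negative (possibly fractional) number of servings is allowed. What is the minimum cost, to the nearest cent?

Cost per mg of calcium: Greek yogurt $0.0045, kale $0.0058, chickpeas $0.0122, canned tuna $0.1045.
Take 3 servings of Greek yogurt: +636.0 mg calcium for $2.85 (total $2.85, still need 386.0 mg).
Take 2.797 servings of kale: +386.0 mg calcium for $2.24 (total $5.09, still need 0.0 mg).
Filling from the cheapest source first is optimal under one linear minimum: $5.09.

$5.09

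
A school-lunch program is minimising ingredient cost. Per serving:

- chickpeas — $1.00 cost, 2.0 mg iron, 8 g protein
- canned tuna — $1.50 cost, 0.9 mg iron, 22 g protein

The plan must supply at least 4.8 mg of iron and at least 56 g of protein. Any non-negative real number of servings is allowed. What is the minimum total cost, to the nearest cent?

This is a tiny linear program; its minimum lies at a vertex of the feasible set. List the vertices and price them.
chickpeas only: max(4.8/2.0, 56/8) = 7 servings → $7.00.
canned tuna only: max(4.8/0.9, 56/22) = 5.333 servings → $8.00.
chickpeas + canned tuna with both tight: 1.5 servings and 2 servings → $4.50.
Cheapest feasible corner: $4.50.

$4.50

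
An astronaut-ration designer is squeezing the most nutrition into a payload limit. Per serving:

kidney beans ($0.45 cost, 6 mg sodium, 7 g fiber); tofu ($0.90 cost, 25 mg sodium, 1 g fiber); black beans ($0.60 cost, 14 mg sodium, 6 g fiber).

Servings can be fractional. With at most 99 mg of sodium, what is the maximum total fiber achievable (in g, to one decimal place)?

115.5 g

Fiber per mg sodium: kidney beans 1.167, black beans 0.4286, tofu 0.04.
With no serving limits, spend the whole sodium allowance on kidney beans: 99 mg / 6 mg × 7 g = 115.5 g.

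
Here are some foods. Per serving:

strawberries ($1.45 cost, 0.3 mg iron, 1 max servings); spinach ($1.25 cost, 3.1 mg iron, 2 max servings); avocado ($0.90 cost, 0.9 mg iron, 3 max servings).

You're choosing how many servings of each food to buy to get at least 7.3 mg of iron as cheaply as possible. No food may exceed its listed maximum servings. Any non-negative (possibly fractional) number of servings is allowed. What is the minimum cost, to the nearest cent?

$3.60

Cost per mg of iron: spinach $0.4032, avocado $1.0000, strawberries $4.8333.
Take 2 servings of spinach: +6.2 mg iron for $2.50 (total $2.50, still need 1.1 mg).
Take 1.222 servings of avocado: +1.1 mg iron for $1.10 (total $3.60, still need 0.0 mg).
Greedy by cheapest-per-mg is optimal for a single linear constraint, so the minimum cost is $3.60.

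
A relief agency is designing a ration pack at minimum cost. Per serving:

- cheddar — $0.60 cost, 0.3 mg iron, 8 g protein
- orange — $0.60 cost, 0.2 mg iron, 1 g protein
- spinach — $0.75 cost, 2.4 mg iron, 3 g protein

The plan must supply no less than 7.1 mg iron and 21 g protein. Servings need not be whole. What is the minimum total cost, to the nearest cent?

For a min-cost LP with two ≥-constraints, a basic feasible solution has at most two positive variables.
cheddar only: max(7.1/0.3, 21/8) = 23.67 servings → $14.20.
orange only: max(7.1/0.2, 21/1) = 35.5 servings → $21.30.
spinach only: max(7.1/2.4, 21/3) = 7 servings → $5.25.
cheddar + orange with both targets exact would need a negative amount; discard.
cheddar + spinach with both tight: 1.59 servings and 2.76 servings → $3.02.
orange + spinach with both tight: 16.17 servings and 1.611 servings → $10.91.
The minimum over all feasible corners is $3.02.

$3.02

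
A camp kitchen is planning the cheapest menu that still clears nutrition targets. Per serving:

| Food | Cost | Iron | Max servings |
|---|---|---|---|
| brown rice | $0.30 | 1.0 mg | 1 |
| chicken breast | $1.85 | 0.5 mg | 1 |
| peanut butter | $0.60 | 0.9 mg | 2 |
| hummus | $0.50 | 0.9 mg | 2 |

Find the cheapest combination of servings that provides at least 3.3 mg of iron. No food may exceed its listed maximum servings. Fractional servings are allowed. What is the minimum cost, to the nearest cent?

$1.63

Cost per mg of iron: brown rice $0.3000, hummus $0.5556, peanut butter $0.6667, chicken breast $3.7000.
Take 1 serving of brown rice: +1.0 mg iron for $0.30 (total $0.30, still need 2.3 mg).
Take 2 servings of hummus: +1.8 mg iron for $1.00 (total $1.30, still need 0.5 mg).
Take 0.5556 servings of peanut butter: +0.5 mg iron for $0.33 (total $1.63, still need 0.0 mg).
Greedy by cheapest-per-mg is optimal for a single linear constraint, so the minimum cost is $1.63.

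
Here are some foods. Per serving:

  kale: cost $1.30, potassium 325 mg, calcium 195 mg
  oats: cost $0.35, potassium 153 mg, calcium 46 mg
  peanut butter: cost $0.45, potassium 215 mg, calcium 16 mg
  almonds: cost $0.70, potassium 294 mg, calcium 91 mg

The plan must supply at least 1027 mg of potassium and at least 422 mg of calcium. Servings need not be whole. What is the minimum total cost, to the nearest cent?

$3.00

Compare the cost at each extreme point of the feasible region.
kale only: max(1027/325, 422/195) = 3.16 servings → $4.11.
oats only: max(1027/153, 422/46) = 9.174 servings → $3.21.
peanut butter only: max(1027/215, 422/16) = 26.38 servings → $11.87.
almonds only: max(1027/294, 422/91) = 4.637 servings → $3.25.
kale + oats with both tight: 1.164 servings and 4.24 servings → $3.00.
kale + peanut butter with both tight: 2.023 servings and 1.719 servings → $3.40.
kale + almonds with both tight: 1.103 servings and 2.274 servings → $3.03.
oats + peanut butter: the both-tight solution has a negative serving — not a feasible corner.
oats + almonds: the both-tight solution has a negative serving — not a feasible corner.
peanut butter + almonds: intersection lies outside the first quadrant.
The minimum over all feasible corners is $3.00.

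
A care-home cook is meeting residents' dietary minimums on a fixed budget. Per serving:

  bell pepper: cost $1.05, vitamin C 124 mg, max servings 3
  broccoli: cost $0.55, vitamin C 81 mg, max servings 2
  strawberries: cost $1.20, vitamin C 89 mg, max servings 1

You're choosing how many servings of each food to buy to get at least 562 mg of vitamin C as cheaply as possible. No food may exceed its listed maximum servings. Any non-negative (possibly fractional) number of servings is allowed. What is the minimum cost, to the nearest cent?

Cost per mg of vitamin C: broccoli $0.0068, bell pepper $0.0085, strawberries $0.0135.
Take 2 servings of broccoli: +162.0 mg vitamin C for $1.10 (total $1.10, still need 400.0 mg).
Take 3 servings of bell pepper: +372.0 mg vitamin C for $3.15 (total $4.25, still need 28.0 mg).
Take 0.3146 servings of strawberries: +28.0 mg vitamin C for $0.38 (total $4.63, still need 0.0 mg).
Greedy by cheapest-per-mg is optimal for a single linear constraint, so the minimum cost is $4.63.

$4.63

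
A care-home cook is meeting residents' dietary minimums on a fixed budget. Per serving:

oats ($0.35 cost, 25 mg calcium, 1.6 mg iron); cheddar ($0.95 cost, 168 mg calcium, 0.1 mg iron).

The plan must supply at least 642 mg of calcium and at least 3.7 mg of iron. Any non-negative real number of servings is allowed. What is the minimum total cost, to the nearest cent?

$4.07

Two binding constraints pin down two serving amounts, so the optimal mix uses at most two foods. The candidates are each food alone (scaled to the tighter of calcium/iron) and each pair with both constraints tight.
oats only: max(642/25, 3.7/1.6) = 25.68 servings → $8.99.
cheddar only: max(642/168, 3.7/0.1) = 37 servings → $35.15.
oats + cheddar with both tight: 2.093 servings and 3.51 servings → $4.07.
So the least-cost plan costs $4.07.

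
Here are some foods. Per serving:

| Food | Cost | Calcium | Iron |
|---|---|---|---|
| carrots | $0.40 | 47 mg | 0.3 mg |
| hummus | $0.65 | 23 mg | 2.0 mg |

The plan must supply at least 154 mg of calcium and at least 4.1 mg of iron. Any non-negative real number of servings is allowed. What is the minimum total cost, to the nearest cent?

$2.07

Minimising a linear cost over {calcium ≥ 154, iron ≥ 4.1, servings ≥ 0} — the optimum is at a vertex, using one or two foods.
carrots only: max(154/47, 4.1/0.3) = 13.67 servings → $5.47.
hummus only: max(154/23, 4.1/2.0) = 6.696 servings → $4.35.
carrots + hummus with both tight: 2.454 servings and 1.682 servings → $2.07.
The minimum over all feasible corners is $2.07.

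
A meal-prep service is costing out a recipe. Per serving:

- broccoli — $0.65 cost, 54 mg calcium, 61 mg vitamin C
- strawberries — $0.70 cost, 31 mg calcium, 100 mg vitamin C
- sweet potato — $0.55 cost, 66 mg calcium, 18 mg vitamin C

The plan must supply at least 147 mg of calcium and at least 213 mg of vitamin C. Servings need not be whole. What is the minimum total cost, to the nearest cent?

For a min-cost LP with two ≥-constraints, a basic feasible solution has at most two positive variables.
broccoli only: max(147/54, 213/61) = 3.492 servings → $2.27.
strawberries only: max(147/31, 213/100) = 4.742 servings → $3.32.
sweet potato only: max(147/66, 213/18) = 11.83 servings → $6.51.
broccoli + strawberries with both tight: 2.307 servings and 0.7224 servings → $2.01.
broccoli + sweet potato: the both-tight solution has a negative serving — not a feasible corner.
strawberries + sweet potato with both tight: 1.889 servings and 1.34 servings → $2.06.
So the least-cost plan costs $2.01.

$2.01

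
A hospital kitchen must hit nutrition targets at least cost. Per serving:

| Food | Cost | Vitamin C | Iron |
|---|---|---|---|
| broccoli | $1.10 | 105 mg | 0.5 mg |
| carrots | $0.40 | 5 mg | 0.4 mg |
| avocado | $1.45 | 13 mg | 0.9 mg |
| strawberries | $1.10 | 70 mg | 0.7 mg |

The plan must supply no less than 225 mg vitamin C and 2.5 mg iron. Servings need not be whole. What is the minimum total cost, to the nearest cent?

This is a tiny linear program; its minimum lies at a vertex of the feasible set. List the vertices and price them.
broccoli only: max(225/105, 2.5/0.5) = 5 servings → $5.50.
carrots only: max(225/5, 2.5/0.4) = 45 servings → $18.00.
avocado only: max(225/13, 2.5/0.9) = 17.31 servings → $25.10.
strawberries only: max(225/70, 2.5/0.7) = 3.571 servings → $3.93.
broccoli + carrots with both tight: 1.962 servings and 3.797 servings → $3.68.
broccoli + avocado with both tight: 1.932 servings and 1.705 servings → $4.60.
broccoli + strawberries: the both-tight solution has a negative serving — not a feasible corner.
carrots + avocado: intersection lies outside the first quadrant.
carrots + strawberries with both tight: 0.7143 servings and 3.163 servings → $3.77.
avocado + strawberries with both tight: 0.3247 servings and 3.154 servings → $3.94.
The minimum over all feasible corners is $3.68.

$3.68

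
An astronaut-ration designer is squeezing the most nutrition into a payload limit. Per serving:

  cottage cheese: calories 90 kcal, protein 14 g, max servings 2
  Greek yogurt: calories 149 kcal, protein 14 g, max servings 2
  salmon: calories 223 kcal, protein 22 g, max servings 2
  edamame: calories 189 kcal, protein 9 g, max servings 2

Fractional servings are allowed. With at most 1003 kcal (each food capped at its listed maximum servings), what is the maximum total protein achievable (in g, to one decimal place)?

Protein per kcal: cottage cheese 0.1556, salmon 0.09865, Greek yogurt 0.09396, edamame 0.04762.
Take 2 servings of cottage cheese: uses 180 kcal, +28.0 g protein (running total 28.0 g).
Take 2 servings of salmon: uses 446 kcal, +44.0 g protein (running total 72.0 g).
Take 2 servings of Greek yogurt: uses 298 kcal, +28.0 g protein (running total 100.0 g).
Take 0.418 servings of edamame: uses 79 kcal, +3.8 g protein (running total 103.8 g).
Filling greedily by protein-per-kcal is optimal for one linear limit, giving 103.8 g.

103.8 g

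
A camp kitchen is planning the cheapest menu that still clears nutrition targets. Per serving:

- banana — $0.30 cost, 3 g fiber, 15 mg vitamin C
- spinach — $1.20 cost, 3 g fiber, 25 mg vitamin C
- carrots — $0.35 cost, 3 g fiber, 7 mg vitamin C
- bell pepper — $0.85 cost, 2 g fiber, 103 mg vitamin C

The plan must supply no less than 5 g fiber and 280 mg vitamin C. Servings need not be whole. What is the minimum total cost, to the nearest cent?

$2.31

banana only: max(5/3, 280/15) = 18.67 servings → $5.60.
spinach only: max(5/3, 280/25) = 11.2 servings → $13.44.
carrots only: max(5/3, 280/7) = 40 servings → $14.00.
bell pepper only: max(5/2, 280/103) = 2.718 servings → $2.31.
banana + spinach: the both-tight solution has a negative serving — not a feasible corner.
banana + carrots: the both-tight solution has a negative serving — not a feasible corner.
banana + bell pepper: intersection lies outside the first quadrant.
spinach + carrots with both targets exact would need a negative amount; discard.
spinach + bell pepper: intersection lies outside the first quadrant.
carrots + bell pepper: intersection lies outside the first quadrant.
Cheapest feasible corner: $2.31.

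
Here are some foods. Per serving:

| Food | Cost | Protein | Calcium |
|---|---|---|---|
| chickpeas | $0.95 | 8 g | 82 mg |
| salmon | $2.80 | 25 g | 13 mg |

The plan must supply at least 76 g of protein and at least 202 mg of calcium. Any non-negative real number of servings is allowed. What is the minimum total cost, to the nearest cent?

chickpeas only: max(76/8, 202/82) = 9.5 servings → $9.03.
salmon only: max(76/25, 202/13) = 15.54 servings → $43.51.
chickpeas + salmon with both tight: 2.087 servings and 2.372 servings → $8.62.
So the least-cost plan costs $8.62.

$8.62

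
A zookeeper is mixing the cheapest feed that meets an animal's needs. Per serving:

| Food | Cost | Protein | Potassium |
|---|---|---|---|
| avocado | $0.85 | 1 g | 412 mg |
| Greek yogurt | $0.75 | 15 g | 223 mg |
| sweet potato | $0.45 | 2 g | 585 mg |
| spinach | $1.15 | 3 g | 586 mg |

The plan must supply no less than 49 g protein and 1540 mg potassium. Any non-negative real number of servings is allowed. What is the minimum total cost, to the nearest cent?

An LP optimum is at a vertex; with two nutrient constraints at most two foods are used. Check each candidate.
avocado only: max(49/1, 1540/412) = 49 servings → $41.65.
Greek yogurt only: max(49/15, 1540/223) = 6.906 servings → $5.18.
sweet potato only: max(49/2, 1540/585) = 24.5 servings → $11.03.
spinach only: max(49/3, 1540/586) = 16.33 servings → $18.78.
avocado + Greek yogurt with both tight: 2.043 servings and 3.13 servings → $4.08.
avocado + sweet potato: intersection lies outside the first quadrant.
avocado + spinach: intersection lies outside the first quadrant.
Greek yogurt + sweet potato with both tight: 3.072 servings and 1.462 servings → $2.96.
Greek yogurt + spinach with both tight: 2.967 servings and 1.499 servings → $3.95.
sweet potato + spinach: the both-tight solution has a negative serving — not a feasible corner.
Cheapest feasible corner: $2.96.

$2.96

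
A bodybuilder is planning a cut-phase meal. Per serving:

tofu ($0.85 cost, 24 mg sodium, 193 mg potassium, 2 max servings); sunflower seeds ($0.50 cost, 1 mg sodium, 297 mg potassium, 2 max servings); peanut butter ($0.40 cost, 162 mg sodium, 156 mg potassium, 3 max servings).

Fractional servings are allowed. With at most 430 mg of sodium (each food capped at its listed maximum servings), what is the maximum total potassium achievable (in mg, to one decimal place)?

Potassium per mg sodium: sunflower seeds 297, tofu 8.042, peanut butter 0.963.
Take 2 servings of sunflower seeds: uses 2 mg sodium, +594.0 mg potassium (running total 594.0 mg).
Take 2 servings of tofu: uses 48 mg sodium, +386.0 mg potassium (running total 980.0 mg).
Take 2.346 servings of peanut butter: uses 380 mg sodium, +365.9 mg potassium (running total 1345.9 mg).
Filling greedily by potassium-per-mg sodium is optimal for one linear limit, giving 1345.9 mg.

1345.9 mg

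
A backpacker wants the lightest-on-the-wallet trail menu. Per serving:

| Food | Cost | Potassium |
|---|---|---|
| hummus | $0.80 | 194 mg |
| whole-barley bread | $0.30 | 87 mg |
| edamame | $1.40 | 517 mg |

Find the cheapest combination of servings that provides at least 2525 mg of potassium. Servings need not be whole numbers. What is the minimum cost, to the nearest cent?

Cost per mg of potassium: edamame $0.0027, whole-barley bread $0.0034, hummus $0.0041.
With no serving limits, use only edamame: 2525 mg / 517 mg = 4.884 servings × $1.40 = $6.84.

$6.84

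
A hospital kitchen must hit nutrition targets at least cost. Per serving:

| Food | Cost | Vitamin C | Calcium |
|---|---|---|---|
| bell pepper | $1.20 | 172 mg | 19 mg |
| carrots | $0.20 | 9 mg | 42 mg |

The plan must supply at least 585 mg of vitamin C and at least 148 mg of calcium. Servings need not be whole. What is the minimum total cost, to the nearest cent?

$4.36

At the optimum either one food covers both requirements or two foods hit both targets exactly; no other combination can be cheaper.
bell pepper only: max(585/172, 148/19) = 7.789 servings → $9.35.
carrots only: max(585/9, 148/42) = 65 servings → $13.00.
bell pepper + carrots with both tight: 3.295 servings and 2.033 servings → $4.36.
Cheapest feasible corner: $4.36.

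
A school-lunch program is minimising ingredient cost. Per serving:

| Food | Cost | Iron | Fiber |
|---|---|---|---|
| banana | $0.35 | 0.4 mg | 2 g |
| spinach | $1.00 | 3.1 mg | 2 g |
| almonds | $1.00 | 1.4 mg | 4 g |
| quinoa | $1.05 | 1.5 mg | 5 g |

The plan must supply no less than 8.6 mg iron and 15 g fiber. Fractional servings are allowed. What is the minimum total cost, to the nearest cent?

At the optimum either one food covers both requirements or two foods hit both targets exactly; no other combination can be cheaper.
banana only: max(8.6/0.4, 15/2) = 21.5 servings → $7.53.
spinach only: max(8.6/3.1, 15/2) = 7.5 servings → $7.50.
almonds only: max(8.6/1.4, 15/4) = 6.143 servings → $6.14.
quinoa only: max(8.6/1.5, 15/5) = 5.733 servings → $6.02.
banana + spinach with both tight: 5.426 servings and 2.074 servings → $3.97.
banana + almonds: intersection lies outside the first quadrant.
banana + quinoa: intersection lies outside the first quadrant.
spinach + almonds with both tight: 1.396 servings and 3.052 servings → $4.45.
spinach + quinoa with both tight: 1.64 servings and 2.344 servings → $4.10.
almonds + quinoa with both targets exact would need a negative amount; discard.
Cheapest feasible corner: $3.97.

$3.97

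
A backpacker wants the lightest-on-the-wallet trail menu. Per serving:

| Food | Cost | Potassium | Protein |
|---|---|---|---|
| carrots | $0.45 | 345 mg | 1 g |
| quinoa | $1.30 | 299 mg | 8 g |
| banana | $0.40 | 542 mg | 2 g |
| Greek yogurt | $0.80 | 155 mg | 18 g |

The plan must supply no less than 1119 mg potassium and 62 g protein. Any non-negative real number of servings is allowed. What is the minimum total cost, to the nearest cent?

$3.10

This is a tiny linear program; its minimum lies at a vertex of the feasible set. List the vertices and price them.
carrots only: max(1119/345, 62/1) = 62 servings → $27.90.
quinoa only: max(1119/299, 62/8) = 7.75 servings → $10.07.
banana only: max(1119/542, 62/2) = 31 servings → $12.40.
Greek yogurt only: max(1119/155, 62/18) = 7.219 servings → $5.78.
carrots + quinoa with both targets exact would need a negative amount; discard.
carrots + banana with both targets exact would need a negative amount; discard.
carrots + Greek yogurt with both tight: 1.739 servings and 3.348 servings → $3.46.
quinoa + banana with both targets exact would need a negative amount; discard.
quinoa + Greek yogurt with both tight: 2.543 servings and 2.314 servings → $5.16.
banana + Greek yogurt with both tight: 1.115 servings and 3.321 servings → $3.10.
The minimum over all feasible corners is $3.10.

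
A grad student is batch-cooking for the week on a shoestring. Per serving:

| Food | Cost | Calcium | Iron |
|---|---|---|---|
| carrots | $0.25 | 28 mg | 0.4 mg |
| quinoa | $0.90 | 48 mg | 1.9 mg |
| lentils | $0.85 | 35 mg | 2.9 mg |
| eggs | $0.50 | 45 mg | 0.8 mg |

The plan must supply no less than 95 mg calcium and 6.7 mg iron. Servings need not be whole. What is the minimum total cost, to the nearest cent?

$2.04

For a min-cost LP with two ≥-constraints, a basic feasible solution has at most two positive variables.
carrots only: max(95/28, 6.7/0.4) = 16.75 servings → $4.19.
quinoa only: max(95/48, 6.7/1.9) = 3.526 servings → $3.17.
lentils only: max(95/35, 6.7/2.9) = 2.714 servings → $2.31.
eggs only: max(95/45, 6.7/0.8) = 8.375 servings → $4.19.
carrots + quinoa: intersection lies outside the first quadrant.
carrots + lentils with both tight: 0.6101 servings and 2.226 servings → $2.04.
carrots + eggs: intersection lies outside the first quadrant.
quinoa + lentils with both tight: 0.564 servings and 1.941 servings → $2.16.
quinoa + eggs: intersection lies outside the first quadrant.
lentils + eggs with both tight: 2.2 servings and 0.4 servings → $2.07.
Cheapest feasible corner: $2.04.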